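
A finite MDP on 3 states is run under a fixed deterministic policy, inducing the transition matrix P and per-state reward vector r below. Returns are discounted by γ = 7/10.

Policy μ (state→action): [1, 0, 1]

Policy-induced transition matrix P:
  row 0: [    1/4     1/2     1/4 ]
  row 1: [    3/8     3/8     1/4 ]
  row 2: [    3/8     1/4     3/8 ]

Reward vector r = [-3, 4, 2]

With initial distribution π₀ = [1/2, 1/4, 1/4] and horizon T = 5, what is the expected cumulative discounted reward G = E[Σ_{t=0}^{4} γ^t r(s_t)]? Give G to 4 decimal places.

G = 2.0427

t=0: π = [0.5000, 0.2500, 0.2500], E[r] = 0.0000, γ^t·E[r] = 0.000000, running G = 0.000000
t=1: π = [0.3125, 0.4063, 0.2813], E[r] = 1.2500, γ^t·E[r] = 0.875000, running G = 0.875000
t=2: π = [0.3359, 0.3789, 0.2852], E[r] = 1.0781, γ^t·E[r] = 0.528281, running G = 1.403281
t=3: π = [0.3330, 0.3813, 0.2856], E[r] = 1.0977, γ^t·E[r] = 0.376496, running G = 1.779777
t=4: π = [0.3334, 0.3809, 0.2857], E[r] = 1.0950, γ^t·E[r] = 0.262902, running G = 2.042680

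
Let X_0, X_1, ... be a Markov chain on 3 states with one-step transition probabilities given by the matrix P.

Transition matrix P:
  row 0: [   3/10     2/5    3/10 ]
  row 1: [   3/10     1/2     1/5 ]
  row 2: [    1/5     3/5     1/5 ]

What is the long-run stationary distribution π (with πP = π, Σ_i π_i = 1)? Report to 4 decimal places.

Balance equations π_j = Σ_i π_i·P[i][j]:
  π_0 = 3/10·π_0 + 3/10·π_1 + 1/5·π_2
  π_1 = 2/5·π_0 + 1/2·π_1 + 3/5·π_2
  normalize: π_0 + π_1 + π_2 = 1
Solving the linear system gives exactly π = [28/101, 50/101, 23/101].

π = [0.2772, 0.4950, 0.2277]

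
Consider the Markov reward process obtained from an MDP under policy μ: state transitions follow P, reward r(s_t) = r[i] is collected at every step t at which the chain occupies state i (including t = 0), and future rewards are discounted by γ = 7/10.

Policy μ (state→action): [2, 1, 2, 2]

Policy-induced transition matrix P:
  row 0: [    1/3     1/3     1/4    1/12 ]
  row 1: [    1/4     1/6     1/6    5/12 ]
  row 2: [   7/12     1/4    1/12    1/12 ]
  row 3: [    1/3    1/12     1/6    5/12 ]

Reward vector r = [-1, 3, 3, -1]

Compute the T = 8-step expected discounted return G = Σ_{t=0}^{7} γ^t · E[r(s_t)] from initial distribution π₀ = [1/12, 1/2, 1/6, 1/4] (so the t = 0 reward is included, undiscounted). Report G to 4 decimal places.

G = 2.7550

t=0: π = [0.0833, 0.5000, 0.1667, 0.2500], E[r] = 1.6667, γ^t·E[r] = 1.666667, running G = 1.666667
t=1: π = [0.3333, 0.1736, 0.1597, 0.3333], E[r] = 0.3333, γ^t·E[r] = 0.233333, running G = 1.900000
t=2: π = [0.3588, 0.2078, 0.1811, 0.2523], E[r] = 0.5556, γ^t·E[r] = 0.272222, running G = 2.172222
t=3: π = [0.3613, 0.2205, 0.1815, 0.2367], E[r] = 0.6080, γ^t·E[r] = 0.208552, running G = 2.380775
t=4: π = [0.3603, 0.2223, 0.1817, 0.2357], E[r] = 0.6157, γ^t·E[r] = 0.147839, running G = 2.528614
t=5: π = [0.3602, 0.2222, 0.1816, 0.2360], E[r] = 0.6151, γ^t·E[r] = 0.103376, running G = 2.631990
t=6: π = [0.3602, 0.2222, 0.1816, 0.2361], E[r] = 0.6149, γ^t·E[r] = 0.072341, running G = 2.704331
t=7: π = [0.3602, 0.2222, 0.1816, 0.2361], E[r] = 0.6148, γ^t·E[r] = 0.050635, running G = 2.754966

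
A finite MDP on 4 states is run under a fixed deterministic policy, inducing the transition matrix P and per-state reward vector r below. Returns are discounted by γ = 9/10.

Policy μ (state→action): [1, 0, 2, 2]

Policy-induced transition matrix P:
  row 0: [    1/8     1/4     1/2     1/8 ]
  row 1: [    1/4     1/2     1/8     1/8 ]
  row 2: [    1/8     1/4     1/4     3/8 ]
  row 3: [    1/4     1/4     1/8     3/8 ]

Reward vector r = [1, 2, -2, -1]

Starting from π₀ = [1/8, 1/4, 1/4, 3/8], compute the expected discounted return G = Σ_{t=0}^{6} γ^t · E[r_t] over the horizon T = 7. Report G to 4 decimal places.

G = 0.4164

t=0: π = [0.1250, 0.2500, 0.2500, 0.3750], E[r] = -0.2500, γ^t·E[r] = -0.250000, running G = -0.250000
t=1: π = [0.2031, 0.3125, 0.2031, 0.2813], E[r] = 0.1406, γ^t·E[r] = 0.126563, running G = -0.123438
t=2: π = [0.1992, 0.3281, 0.2266, 0.2461], E[r] = 0.1563, γ^t·E[r] = 0.126563, running G = 0.003125
t=3: π = [0.1968, 0.3320, 0.2280, 0.2432], E[r] = 0.1616, γ^t·E[r] = 0.117822, running G = 0.120947
t=4: π = [0.1969, 0.3330, 0.2273, 0.2428], E[r] = 0.1655, γ^t·E[r] = 0.108602, running G = 0.229549
t=5: π = [0.1970, 0.3333, 0.2272, 0.2425], E[r] = 0.1665, γ^t·E[r] = 0.098292, running G = 0.327841
t=6: π = [0.1970, 0.3333, 0.2273, 0.2424], E[r] = 0.1666, γ^t·E[r] = 0.088544, running G = 0.416385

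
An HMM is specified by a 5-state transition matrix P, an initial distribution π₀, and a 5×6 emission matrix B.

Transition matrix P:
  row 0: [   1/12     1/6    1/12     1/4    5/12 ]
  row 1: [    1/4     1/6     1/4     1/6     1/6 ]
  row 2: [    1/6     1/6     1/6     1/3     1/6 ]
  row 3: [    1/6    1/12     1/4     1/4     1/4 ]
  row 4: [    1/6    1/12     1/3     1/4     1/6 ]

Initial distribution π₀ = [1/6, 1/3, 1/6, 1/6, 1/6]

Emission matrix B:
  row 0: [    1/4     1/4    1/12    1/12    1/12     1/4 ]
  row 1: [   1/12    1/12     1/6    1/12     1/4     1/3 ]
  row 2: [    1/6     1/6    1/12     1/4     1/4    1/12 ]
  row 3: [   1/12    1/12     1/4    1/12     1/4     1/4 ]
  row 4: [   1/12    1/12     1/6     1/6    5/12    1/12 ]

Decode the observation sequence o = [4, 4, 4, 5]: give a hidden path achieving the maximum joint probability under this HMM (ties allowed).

path = [1, 4, 2, 3]

t=0: δ = [1.389e-02, 8.333e-02, 4.167e-02, 4.167e-02, 6.944e-02]  (obs o_0=4)
t=1: δ = [1.736e-03, 3.472e-03, 5.787e-03, 4.340e-03, 5.787e-03]  ψ = [1, 1, 4, 4, 1]  (obs o_1=4)
t=2: δ = [8.038e-05, 2.411e-04, 4.823e-04, 4.823e-04, 4.521e-04]  ψ = [2, 2, 4, 2, 3]  (obs o_2=4)
t=3: δ = [2.009e-05, 2.679e-05, 1.256e-05, 4.019e-05, 1.005e-05]  ψ = [2, 2, 4, 2, 3]  (obs o_3=5)
backtrack: best end state = 3; path = [1, 4, 2, 3]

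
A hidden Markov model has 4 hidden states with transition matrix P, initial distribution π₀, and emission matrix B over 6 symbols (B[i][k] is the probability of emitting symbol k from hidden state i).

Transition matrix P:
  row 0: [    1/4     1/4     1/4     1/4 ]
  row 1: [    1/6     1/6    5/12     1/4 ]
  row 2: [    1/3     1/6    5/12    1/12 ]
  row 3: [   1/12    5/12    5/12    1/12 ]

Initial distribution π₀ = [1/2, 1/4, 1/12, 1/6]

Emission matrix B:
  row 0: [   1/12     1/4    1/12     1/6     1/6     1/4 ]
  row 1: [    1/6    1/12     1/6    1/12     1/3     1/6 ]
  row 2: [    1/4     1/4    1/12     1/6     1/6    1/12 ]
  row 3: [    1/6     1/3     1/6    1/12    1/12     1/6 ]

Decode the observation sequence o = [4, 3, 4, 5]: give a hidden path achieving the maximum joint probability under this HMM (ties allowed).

t=0: δ = [8.333e-02, 8.333e-02, 1.389e-02, 1.389e-02]  (obs o_0=4)
t=1: δ = [3.472e-03, 1.736e-03, 5.787e-03, 1.736e-03]  ψ = [0, 0, 1, 0]  (obs o_1=3)
t=2: δ = [3.215e-04, 3.215e-04, 4.019e-04, 7.234e-05]  ψ = [2, 2, 2, 0]  (obs o_2=4)
t=3: δ = [3.349e-05, 1.340e-05, 1.395e-05, 1.340e-05]  ψ = [2, 0, 2, 0]  (obs o_3=5)
backtrack: best end state = 0; path = [1, 2, 2, 0]

path = [1, 2, 2, 0]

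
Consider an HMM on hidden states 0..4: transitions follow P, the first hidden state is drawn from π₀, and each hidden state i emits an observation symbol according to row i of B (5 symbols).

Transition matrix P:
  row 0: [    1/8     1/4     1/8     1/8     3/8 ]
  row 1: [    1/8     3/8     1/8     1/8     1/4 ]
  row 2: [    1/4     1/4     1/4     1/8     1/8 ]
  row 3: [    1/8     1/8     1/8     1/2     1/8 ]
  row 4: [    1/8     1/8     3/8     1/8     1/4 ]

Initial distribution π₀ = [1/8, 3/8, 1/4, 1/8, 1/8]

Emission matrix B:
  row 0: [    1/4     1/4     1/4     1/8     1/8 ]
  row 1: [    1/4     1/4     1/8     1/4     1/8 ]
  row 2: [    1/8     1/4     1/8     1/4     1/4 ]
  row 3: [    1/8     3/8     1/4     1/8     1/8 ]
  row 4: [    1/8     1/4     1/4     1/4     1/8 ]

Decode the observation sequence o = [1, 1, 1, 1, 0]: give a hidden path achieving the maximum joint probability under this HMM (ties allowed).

t=0: δ = [3.125e-02, 9.375e-02, 6.250e-02, 4.688e-02, 3.125e-02]  (obs o_0=1)
t=1: δ = [3.906e-03, 8.789e-03, 3.906e-03, 8.789e-03, 5.859e-03]  ψ = [2, 1, 2, 3, 1]  (obs o_1=1)
t=2: δ = [2.747e-04, 8.240e-04, 5.493e-04, 1.648e-03, 5.493e-04]  ψ = [1, 1, 4, 3, 1]  (obs o_2=1)
t=3: δ = [5.150e-05, 7.725e-05, 5.150e-05, 3.090e-04, 5.150e-05]  ψ = [3, 1, 3, 3, 1]  (obs o_3=1)
t=4: δ = [9.656e-06, 9.656e-06, 4.828e-06, 1.931e-05, 4.828e-06]  ψ = [3, 3, 3, 3, 3]  (obs o_4=0)
backtrack: best end state = 3; path = [3, 3, 3, 3, 3]

path = [3, 3, 3, 3, 3]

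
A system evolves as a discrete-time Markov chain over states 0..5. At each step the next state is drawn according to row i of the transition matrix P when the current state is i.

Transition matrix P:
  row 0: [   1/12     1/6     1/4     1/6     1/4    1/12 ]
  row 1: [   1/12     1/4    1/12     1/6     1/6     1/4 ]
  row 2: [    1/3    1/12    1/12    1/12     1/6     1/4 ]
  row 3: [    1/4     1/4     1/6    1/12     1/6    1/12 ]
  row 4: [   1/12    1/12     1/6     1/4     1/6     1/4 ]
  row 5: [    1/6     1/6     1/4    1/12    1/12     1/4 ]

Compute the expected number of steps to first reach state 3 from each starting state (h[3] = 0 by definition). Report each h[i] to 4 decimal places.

First-step conditioning: h[3] = 0; for i ≠ 3, h[i] = 1 + Σ_k P[i][k]·h[k].
  h[0] = 1 + 1/12·h[0] + 1/6·h[1] + 1/4·h[2] + 1/4·h[4] + 1/12·h[5]
  h[1] = 1 + 1/12·h[0] + 1/4·h[1] + 1/12·h[2] + 1/6·h[4] + 1/4·h[5]
  h[2] = 1 + 1/3·h[0] + 1/12·h[1] + 1/12·h[2] + 1/6·h[4] + 1/4·h[5]
  h[4] = 1 + 1/12·h[0] + 1/12·h[1] + 1/6·h[2] + 1/6·h[4] + 1/4·h[5]
  h[5] = 1 + 1/6·h[0] + 1/6·h[1] + 1/4·h[2] + 1/12·h[4] + 1/4·h[5]
Solving the 5×5 linear system over states ≠ 3 gives exactly h = [8024/1199, 3684/545, 8760/1199, 0, 7484/1199, 44672/5995] (h[3] = 0 is the target).

h = [6.6922, 6.7596, 7.3061, 0.0000, 6.2419, 7.4515]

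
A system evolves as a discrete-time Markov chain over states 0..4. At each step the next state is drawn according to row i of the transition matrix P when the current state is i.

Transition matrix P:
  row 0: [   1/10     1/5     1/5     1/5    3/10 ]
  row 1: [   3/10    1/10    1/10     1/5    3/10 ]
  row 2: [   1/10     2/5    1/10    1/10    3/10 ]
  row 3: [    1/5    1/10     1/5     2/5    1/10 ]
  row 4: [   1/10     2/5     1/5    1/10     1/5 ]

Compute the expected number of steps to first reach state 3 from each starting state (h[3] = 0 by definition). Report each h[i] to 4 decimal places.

First-step conditioning: h[3] = 0; for i ≠ 3, h[i] = 1 + Σ_k P[i][k]·h[k].
  h[0] = 1 + 1/10·h[0] + 1/5·h[1] + 1/5·h[2] + 3/10·h[4]
  h[1] = 1 + 3/10·h[0] + 1/10·h[1] + 1/10·h[2] + 3/10·h[4]
  h[2] = 1 + 1/10·h[0] + 2/5·h[1] + 1/10·h[2] + 3/10·h[4]
  h[4] = 1 + 1/10·h[0] + 2/5·h[1] + 1/5·h[2] + 1/5·h[4]
Solving the 4×4 linear system over states ≠ 3 gives exactly h = [1230/193, 1220/193, 1340/193, 0, 1340/193] (h[3] = 0 is the target).

h = [6.3731, 6.3212, 6.9430, 0.0000, 6.9430]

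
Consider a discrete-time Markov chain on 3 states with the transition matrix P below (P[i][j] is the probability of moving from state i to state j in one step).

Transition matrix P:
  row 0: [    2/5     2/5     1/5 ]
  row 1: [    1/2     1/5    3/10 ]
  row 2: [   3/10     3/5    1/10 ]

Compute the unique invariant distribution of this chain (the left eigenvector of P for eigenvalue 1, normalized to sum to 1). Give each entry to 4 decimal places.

π = [0.4154, 0.3692, 0.2154]

Balance equations π_j = Σ_i π_i·P[i][j]:
  π_0 = 2/5·π_0 + 1/2·π_1 + 3/10·π_2
  π_1 = 2/5·π_0 + 1/5·π_1 + 3/5·π_2
  normalize: π_0 + π_1 + π_2 = 1
Solving the linear system gives exactly π = [27/65, 24/65, 14/65].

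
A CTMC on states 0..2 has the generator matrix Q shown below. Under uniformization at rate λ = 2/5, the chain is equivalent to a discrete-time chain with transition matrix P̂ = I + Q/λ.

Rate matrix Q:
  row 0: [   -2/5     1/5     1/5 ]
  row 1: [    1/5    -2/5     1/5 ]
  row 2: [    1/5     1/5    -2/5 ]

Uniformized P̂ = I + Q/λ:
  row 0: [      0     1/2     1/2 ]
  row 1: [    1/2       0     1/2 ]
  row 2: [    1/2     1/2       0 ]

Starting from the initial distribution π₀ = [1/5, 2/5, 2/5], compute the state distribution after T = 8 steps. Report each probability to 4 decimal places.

t=0: π = [0.2000, 0.4000, 0.4000]
t=1: π = [0.4000, 0.3000, 0.3000]
t=2: π = [0.3000, 0.3500, 0.3500]
t=3: π = [0.3500, 0.3250, 0.3250]
t=4: π = [0.3250, 0.3375, 0.3375]
t=5: π = [0.3375, 0.3313, 0.3313]
t=6: π = [0.3313, 0.3344, 0.3344]
t=7: π = [0.3344, 0.3328, 0.3328]
t=8: π = [0.3328, 0.3336, 0.3336]

π = [0.3328, 0.3336, 0.3336]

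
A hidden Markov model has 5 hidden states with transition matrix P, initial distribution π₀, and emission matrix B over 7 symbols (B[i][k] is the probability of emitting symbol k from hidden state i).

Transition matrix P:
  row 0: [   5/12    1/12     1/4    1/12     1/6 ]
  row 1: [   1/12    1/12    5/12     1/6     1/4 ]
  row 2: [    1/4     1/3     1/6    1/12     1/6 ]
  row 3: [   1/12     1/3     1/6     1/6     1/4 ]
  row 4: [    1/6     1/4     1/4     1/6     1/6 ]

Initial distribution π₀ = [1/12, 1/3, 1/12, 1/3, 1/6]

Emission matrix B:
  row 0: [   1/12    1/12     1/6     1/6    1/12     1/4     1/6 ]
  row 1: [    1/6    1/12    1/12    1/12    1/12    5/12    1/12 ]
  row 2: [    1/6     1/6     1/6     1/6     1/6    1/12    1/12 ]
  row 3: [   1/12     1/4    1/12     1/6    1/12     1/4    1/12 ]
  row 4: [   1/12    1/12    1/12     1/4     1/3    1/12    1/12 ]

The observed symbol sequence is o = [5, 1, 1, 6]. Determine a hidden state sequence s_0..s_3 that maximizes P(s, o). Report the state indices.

path = [1, 2, 0, 0]

t=0: δ = [2.083e-02, 1.389e-01, 6.944e-03, 8.333e-02, 1.389e-02]  (obs o_0=5)
t=1: δ = [9.645e-04, 2.315e-03, 9.645e-03, 5.787e-03, 2.894e-03]  ψ = [1, 3, 1, 1, 1]  (obs o_1=1)
t=2: δ = [2.009e-04, 2.679e-04, 2.679e-04, 2.411e-04, 1.340e-04]  ψ = [2, 2, 2, 3, 2]  (obs o_2=1)
t=3: δ = [1.395e-05, 7.442e-06, 9.303e-06, 3.721e-06, 5.582e-06]  ψ = [0, 2, 1, 1, 1]  (obs o_3=6)
backtrack: best end state = 0; path = [1, 2, 0, 0]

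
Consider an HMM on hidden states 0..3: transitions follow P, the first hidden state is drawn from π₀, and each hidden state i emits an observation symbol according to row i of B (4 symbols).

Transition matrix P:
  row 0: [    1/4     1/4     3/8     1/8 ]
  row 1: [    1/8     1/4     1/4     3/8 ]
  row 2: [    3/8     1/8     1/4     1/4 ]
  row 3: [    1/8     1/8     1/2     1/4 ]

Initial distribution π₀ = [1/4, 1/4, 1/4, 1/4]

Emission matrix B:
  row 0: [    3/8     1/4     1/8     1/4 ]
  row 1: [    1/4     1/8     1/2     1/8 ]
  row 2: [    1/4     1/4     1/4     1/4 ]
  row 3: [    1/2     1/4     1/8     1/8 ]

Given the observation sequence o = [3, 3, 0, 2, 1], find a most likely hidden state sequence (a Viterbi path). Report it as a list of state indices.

path = [0, 2, 0, 1, 3]

t=0: δ = [6.250e-02, 3.125e-02, 6.250e-02, 3.125e-02]  (obs o_0=3)
t=1: δ = [5.859e-03, 1.953e-03, 5.859e-03, 1.953e-03]  ψ = [2, 0, 0, 2]  (obs o_1=3)
t=2: δ = [8.240e-04, 3.662e-04, 5.493e-04, 7.324e-04]  ψ = [2, 0, 0, 2]  (obs o_2=0)
t=3: δ = [2.575e-05, 1.030e-04, 9.155e-05, 2.289e-05]  ψ = [0, 0, 3, 3]  (obs o_3=2)
t=4: δ = [8.583e-06, 3.219e-06, 6.437e-06, 9.656e-06]  ψ = [2, 1, 1, 1]  (obs o_4=1)
backtrack: best end state = 3; path = [0, 2, 0, 1, 3]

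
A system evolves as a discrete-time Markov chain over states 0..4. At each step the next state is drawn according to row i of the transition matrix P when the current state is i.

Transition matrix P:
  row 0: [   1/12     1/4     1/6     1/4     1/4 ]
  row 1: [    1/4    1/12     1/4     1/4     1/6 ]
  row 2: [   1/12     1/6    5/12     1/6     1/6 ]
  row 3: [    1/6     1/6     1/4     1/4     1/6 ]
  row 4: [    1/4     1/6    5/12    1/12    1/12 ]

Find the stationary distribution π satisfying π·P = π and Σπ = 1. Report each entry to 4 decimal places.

Balance equations π_j = Σ_i π_i·P[i][j]:
  π_0 = 1/12·π_0 + 1/4·π_1 + 1/12·π_2 + 1/6·π_3 + 1/4·π_4
  π_1 = 1/4·π_0 + 1/12·π_1 + 1/6·π_2 + 1/6·π_3 + 1/6·π_4
  π_2 = 1/6·π_0 + 1/4·π_1 + 5/12·π_2 + 1/4·π_3 + 5/12·π_4
  π_3 = 1/4·π_0 + 1/4·π_1 + 1/6·π_2 + 1/4·π_3 + 1/12·π_4
  normalize: π_0 + π_1 + π_2 + π_3 + π_4 = 1
Solving the linear system gives exactly π = [257/1659, 275/1659, 527/1659, 325/1659, 275/1659].

π = [0.1549, 0.1658, 0.3177, 0.1959, 0.1658]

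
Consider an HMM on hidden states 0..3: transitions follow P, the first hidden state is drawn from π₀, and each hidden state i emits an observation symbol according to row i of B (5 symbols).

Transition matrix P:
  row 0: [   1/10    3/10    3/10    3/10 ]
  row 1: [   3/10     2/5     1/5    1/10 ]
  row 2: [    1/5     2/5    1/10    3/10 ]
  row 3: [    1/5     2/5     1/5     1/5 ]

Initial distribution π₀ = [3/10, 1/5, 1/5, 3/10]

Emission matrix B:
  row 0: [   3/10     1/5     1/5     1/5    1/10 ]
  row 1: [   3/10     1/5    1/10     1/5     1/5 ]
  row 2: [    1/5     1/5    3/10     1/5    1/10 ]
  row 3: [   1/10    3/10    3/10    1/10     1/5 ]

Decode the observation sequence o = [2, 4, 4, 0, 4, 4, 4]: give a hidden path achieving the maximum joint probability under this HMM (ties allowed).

t=0: δ = [6.000e-02, 2.000e-02, 6.000e-02, 9.000e-02]  (obs o_0=2)
t=1: δ = [1.800e-03, 7.200e-03, 1.800e-03, 3.600e-03]  ψ = [3, 3, 0, 0]  (obs o_1=4)
t=2: δ = [2.160e-04, 5.760e-04, 1.440e-04, 1.440e-04]  ψ = [1, 1, 1, 1]  (obs o_2=4)
t=3: δ = [5.184e-05, 6.912e-05, 2.304e-05, 6.480e-06]  ψ = [1, 1, 1, 0]  (obs o_3=0)
t=4: δ = [2.074e-06, 5.530e-06, 1.555e-06, 3.110e-06]  ψ = [1, 1, 0, 0]  (obs o_4=4)
t=5: δ = [1.659e-07, 4.424e-07, 1.106e-07, 1.244e-07]  ψ = [1, 1, 1, 0]  (obs o_5=4)
t=6: δ = [1.327e-08, 3.539e-08, 8.847e-09, 9.953e-09]  ψ = [1, 1, 1, 0]  (obs o_6=4)
backtrack: best end state = 1; path = [3, 1, 1, 1, 1, 1, 1]

path = [3, 1, 1, 1, 1, 1, 1]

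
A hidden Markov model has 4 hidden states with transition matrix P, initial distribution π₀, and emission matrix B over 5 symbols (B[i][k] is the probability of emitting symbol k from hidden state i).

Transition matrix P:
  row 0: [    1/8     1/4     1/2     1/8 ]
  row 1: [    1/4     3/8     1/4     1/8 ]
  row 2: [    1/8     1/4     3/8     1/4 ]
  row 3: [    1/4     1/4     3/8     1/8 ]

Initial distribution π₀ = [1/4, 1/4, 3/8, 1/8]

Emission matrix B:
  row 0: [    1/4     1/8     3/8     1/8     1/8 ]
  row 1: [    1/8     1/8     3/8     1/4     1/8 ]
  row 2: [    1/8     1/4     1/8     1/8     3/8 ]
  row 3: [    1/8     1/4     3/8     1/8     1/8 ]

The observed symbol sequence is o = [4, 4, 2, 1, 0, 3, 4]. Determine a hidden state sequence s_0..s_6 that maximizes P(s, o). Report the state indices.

path = [2, 2, 3, 2, 2, 2, 2]

t=0: δ = [3.125e-02, 3.125e-02, 1.406e-01, 1.562e-02]  (obs o_0=4)
t=1: δ = [2.197e-03, 4.395e-03, 1.978e-02, 4.395e-03]  ψ = [2, 2, 2, 2]  (obs o_1=4)
t=2: δ = [9.270e-04, 1.854e-03, 9.270e-04, 1.854e-03]  ψ = [2, 2, 2, 2]  (obs o_2=2)
t=3: δ = [5.794e-05, 8.690e-05, 1.738e-04, 5.794e-05]  ψ = [1, 1, 3, 1]  (obs o_3=1)
t=4: δ = [5.431e-06, 5.431e-06, 8.147e-06, 5.431e-06]  ψ = [1, 2, 2, 2]  (obs o_4=0)
t=5: δ = [1.697e-07, 5.092e-07, 3.819e-07, 2.546e-07]  ψ = [1, 1, 2, 2]  (obs o_5=3)
t=6: δ = [1.591e-08, 2.387e-08, 5.370e-08, 1.193e-08]  ψ = [1, 1, 2, 2]  (obs o_6=4)
backtrack: best end state = 2; path = [2, 2, 3, 2, 2, 2, 2]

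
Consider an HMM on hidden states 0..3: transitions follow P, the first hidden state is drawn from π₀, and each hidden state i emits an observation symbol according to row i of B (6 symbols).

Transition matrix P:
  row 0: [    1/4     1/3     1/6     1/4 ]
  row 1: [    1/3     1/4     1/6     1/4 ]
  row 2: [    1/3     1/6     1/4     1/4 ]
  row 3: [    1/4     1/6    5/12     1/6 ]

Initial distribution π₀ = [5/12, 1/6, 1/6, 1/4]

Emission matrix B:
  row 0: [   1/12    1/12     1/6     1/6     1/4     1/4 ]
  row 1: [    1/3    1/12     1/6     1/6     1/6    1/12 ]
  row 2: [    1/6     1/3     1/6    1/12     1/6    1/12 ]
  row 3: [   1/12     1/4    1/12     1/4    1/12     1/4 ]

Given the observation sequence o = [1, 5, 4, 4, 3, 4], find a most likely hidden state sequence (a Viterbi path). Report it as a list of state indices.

t=0: δ = [3.472e-02, 1.389e-02, 5.556e-02, 6.250e-02]  (obs o_0=1)
t=1: δ = [4.630e-03, 9.645e-04, 2.170e-03, 3.472e-03]  ψ = [2, 0, 3, 2]  (obs o_1=5)
t=2: δ = [2.894e-04, 2.572e-04, 2.411e-04, 9.645e-05]  ψ = [0, 0, 3, 0]  (obs o_2=4)
t=3: δ = [2.143e-05, 1.608e-05, 1.005e-05, 6.028e-06]  ψ = [1, 0, 2, 0]  (obs o_3=4)
t=4: δ = [8.931e-07, 1.191e-06, 2.977e-07, 1.340e-06]  ψ = [0, 0, 0, 0]  (obs o_4=3)
t=5: δ = [9.923e-08, 4.961e-08, 9.303e-08, 2.481e-08]  ψ = [1, 0, 3, 1]  (obs o_5=4)
backtrack: best end state = 0; path = [2, 0, 1, 0, 1, 0]

path = [2, 0, 1, 0, 1, 0]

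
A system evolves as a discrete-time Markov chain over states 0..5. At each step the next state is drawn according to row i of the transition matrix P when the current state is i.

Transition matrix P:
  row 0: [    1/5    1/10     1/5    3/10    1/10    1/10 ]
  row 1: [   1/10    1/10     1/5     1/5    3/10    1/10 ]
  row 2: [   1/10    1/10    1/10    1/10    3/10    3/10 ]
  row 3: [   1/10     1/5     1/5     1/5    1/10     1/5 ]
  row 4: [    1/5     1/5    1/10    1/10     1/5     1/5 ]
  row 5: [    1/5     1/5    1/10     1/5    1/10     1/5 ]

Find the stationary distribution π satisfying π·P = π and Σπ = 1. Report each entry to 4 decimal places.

Balance equations π_j = Σ_i π_i·P[i][j]:
  π_0 = 1/5·π_0 + 1/10·π_1 + 1/10·π_2 + 1/10·π_3 + 1/5·π_4 + 1/5·π_5
  π_1 = 1/10·π_0 + 1/10·π_1 + 1/10·π_2 + 1/5·π_3 + 1/5·π_4 + 1/5·π_5
  π_2 = 1/5·π_0 + 1/5·π_1 + 1/10·π_2 + 1/5·π_3 + 1/10·π_4 + 1/10·π_5
  π_3 = 3/10·π_0 + 1/5·π_1 + 1/10·π_2 + 1/5·π_3 + 1/10·π_4 + 1/5·π_5
  π_4 = 1/10·π_0 + 3/10·π_1 + 3/10·π_2 + 1/10·π_3 + 1/5·π_4 + 1/10·π_5
  normalize: π_0 + π_1 + π_2 + π_3 + π_4 + π_5 = 1
Solving the linear system gives exactly π = [351/2318, 1970/12749, 345/2318, 4651/25498, 2276/12749, 4699/25498].

π = [0.1514, 0.1545, 0.1488, 0.1824, 0.1785, 0.1843]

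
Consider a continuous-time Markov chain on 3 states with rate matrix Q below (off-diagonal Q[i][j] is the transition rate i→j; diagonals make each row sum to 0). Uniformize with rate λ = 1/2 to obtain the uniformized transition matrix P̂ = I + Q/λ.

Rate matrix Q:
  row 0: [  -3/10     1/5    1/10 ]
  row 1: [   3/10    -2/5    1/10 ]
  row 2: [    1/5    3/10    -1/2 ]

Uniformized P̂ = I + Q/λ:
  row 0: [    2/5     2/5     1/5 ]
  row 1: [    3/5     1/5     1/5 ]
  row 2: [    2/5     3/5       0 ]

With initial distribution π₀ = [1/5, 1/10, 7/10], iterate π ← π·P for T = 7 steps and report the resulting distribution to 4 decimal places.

π = [0.4722, 0.3612, 0.1667]

t=0: π = [0.2000, 0.1000, 0.7000]
t=1: π = [0.4200, 0.5200, 0.0600]
t=2: π = [0.5040, 0.3080, 0.1880]
t=3: π = [0.4616, 0.3760, 0.1624]
t=4: π = [0.4752, 0.3573, 0.1675]
t=5: π = [0.4715, 0.3620, 0.1665]
t=6: π = [0.4724, 0.3609, 0.1667]
t=7: π = [0.4722, 0.3612, 0.1667]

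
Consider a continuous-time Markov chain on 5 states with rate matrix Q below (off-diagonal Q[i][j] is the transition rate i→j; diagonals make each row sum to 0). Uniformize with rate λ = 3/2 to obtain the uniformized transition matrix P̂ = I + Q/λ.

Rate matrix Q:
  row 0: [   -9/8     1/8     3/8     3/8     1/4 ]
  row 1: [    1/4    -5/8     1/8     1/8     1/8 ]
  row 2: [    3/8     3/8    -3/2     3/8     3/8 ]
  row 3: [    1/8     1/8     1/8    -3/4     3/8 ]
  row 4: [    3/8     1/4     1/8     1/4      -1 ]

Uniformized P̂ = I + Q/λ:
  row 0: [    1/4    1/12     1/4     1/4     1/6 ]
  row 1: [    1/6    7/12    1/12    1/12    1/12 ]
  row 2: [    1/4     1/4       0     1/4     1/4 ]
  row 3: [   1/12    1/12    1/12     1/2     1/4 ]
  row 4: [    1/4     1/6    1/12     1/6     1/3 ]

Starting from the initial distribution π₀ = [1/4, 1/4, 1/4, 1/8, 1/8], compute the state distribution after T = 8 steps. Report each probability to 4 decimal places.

π = [0.1874, 0.2375, 0.1058, 0.2569, 0.2125]

t=0: π = [0.2500, 0.2500, 0.2500, 0.1250, 0.1250]
t=1: π = [0.2083, 0.2604, 0.1042, 0.2292, 0.1979]
t=2: π = [0.1901, 0.2474, 0.1094, 0.2474, 0.2057]
t=3: π = [0.1882, 0.2424, 0.1059, 0.2535, 0.2101]
t=4: π = [0.1876, 0.2397, 0.1059, 0.2555, 0.2114]
t=5: π = [0.1874, 0.2384, 0.1058, 0.2563, 0.2120]
t=6: π = [0.1874, 0.2379, 0.1058, 0.2567, 0.2123]
t=7: π = [0.1874, 0.2376, 0.1058, 0.2568, 0.2124]
t=8: π = [0.1874, 0.2375, 0.1058, 0.2569, 0.2125]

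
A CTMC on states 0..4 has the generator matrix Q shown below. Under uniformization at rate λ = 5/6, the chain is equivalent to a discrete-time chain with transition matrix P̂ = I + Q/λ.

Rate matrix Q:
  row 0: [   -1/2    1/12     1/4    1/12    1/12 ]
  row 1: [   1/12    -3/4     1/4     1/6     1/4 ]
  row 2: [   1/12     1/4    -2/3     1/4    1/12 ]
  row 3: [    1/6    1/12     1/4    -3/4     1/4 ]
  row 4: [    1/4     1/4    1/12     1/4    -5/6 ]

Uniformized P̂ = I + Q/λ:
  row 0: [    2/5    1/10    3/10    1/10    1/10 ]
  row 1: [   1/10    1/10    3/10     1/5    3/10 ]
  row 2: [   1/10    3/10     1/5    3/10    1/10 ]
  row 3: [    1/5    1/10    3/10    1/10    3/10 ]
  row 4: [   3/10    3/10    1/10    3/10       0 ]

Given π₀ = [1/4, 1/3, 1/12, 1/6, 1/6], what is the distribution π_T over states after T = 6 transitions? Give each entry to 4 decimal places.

t=0: π = [0.2500, 0.3333, 0.0833, 0.1667, 0.1667]
t=1: π = [0.2250, 0.1500, 0.2583, 0.1833, 0.1833]
t=2: π = [0.2225, 0.1883, 0.2375, 0.2033, 0.1483]
t=3: π = [0.2168, 0.1772, 0.2466, 0.1960, 0.1635]
t=4: π = [0.2173, 0.1820, 0.2426, 0.1997, 0.1583]
t=5: π = [0.2168, 0.1802, 0.2441, 0.1984, 0.1605]
t=6: π = [0.2170, 0.1809, 0.2435, 0.1989, 0.1597]

π = [0.2170, 0.1809, 0.2435, 0.1989, 0.1597]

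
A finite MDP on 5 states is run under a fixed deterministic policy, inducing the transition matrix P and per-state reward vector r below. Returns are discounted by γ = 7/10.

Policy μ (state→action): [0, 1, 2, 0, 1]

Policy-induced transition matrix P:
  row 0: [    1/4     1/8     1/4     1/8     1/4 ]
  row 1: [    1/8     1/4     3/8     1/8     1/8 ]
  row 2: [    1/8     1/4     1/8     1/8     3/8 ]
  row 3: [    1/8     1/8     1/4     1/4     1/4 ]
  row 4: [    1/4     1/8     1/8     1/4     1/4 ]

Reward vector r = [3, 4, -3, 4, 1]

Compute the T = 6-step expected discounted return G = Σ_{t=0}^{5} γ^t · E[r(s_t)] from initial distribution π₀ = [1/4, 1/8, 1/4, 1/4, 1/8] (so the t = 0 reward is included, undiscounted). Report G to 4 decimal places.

t=0: π = [0.2500, 0.1250, 0.2500, 0.2500, 0.1250], E[r] = 1.6250, γ^t·E[r] = 1.625000, running G = 1.625000
t=1: π = [0.1719, 0.1719, 0.2188, 0.1719, 0.2656], E[r] = 1.5000, γ^t·E[r] = 1.050000, running G = 2.675000
t=2: π = [0.1797, 0.1738, 0.2109, 0.1797, 0.2559], E[r] = 1.5762, γ^t·E[r] = 0.772324, running G = 3.447324
t=3: π = [0.1794, 0.1731, 0.2134, 0.1794, 0.2546], E[r] = 1.5630, γ^t·E[r] = 0.536105, running G = 3.983429
t=4: π = [0.1793, 0.1733, 0.2131, 0.1793, 0.2550], E[r] = 1.5637, γ^t·E[r] = 0.375442, running G = 4.358871
t=5: π = [0.1793, 0.1733, 0.2131, 0.1793, 0.2550], E[r] = 1.5638, γ^t·E[r] = 0.262825, running G = 4.621696

G = 4.6217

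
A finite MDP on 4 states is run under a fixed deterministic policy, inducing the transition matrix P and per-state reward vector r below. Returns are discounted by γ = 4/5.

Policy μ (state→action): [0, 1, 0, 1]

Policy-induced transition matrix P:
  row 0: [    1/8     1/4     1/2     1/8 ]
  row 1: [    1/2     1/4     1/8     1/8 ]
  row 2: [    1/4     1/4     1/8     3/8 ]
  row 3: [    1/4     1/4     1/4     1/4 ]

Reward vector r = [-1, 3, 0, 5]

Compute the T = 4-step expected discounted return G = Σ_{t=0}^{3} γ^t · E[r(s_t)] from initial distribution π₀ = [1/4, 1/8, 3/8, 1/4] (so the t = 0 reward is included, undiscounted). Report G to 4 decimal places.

t=0: π = [0.2500, 0.1250, 0.3750, 0.2500], E[r] = 1.3750, γ^t·E[r] = 1.375000, running G = 1.375000
t=1: π = [0.2500, 0.2500, 0.2500, 0.2500], E[r] = 1.7500, γ^t·E[r] = 1.400000, running G = 2.775000
t=2: π = [0.2813, 0.2500, 0.2500, 0.2188], E[r] = 1.5625, γ^t·E[r] = 1.000000, running G = 3.775000
t=3: π = [0.2773, 0.2500, 0.2578, 0.2148], E[r] = 1.5469, γ^t·E[r] = 0.792000, running G = 4.567000

G = 4.5670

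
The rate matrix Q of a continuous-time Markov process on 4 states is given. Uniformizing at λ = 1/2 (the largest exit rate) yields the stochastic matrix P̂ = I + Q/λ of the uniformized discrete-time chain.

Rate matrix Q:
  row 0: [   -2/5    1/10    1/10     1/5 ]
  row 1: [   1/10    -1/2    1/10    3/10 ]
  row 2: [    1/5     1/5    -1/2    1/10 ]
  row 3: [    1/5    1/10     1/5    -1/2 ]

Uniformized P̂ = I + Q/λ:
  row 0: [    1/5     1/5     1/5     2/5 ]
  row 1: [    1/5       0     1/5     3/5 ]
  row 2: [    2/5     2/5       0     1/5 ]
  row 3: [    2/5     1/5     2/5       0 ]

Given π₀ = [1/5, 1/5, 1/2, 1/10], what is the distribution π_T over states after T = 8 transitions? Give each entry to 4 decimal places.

π = [0.2997, 0.2025, 0.2139, 0.2839]

t=0: π = [0.2000, 0.2000, 0.5000, 0.1000]
t=1: π = [0.3200, 0.2600, 0.1200, 0.3000]
t=2: π = [0.2840, 0.1720, 0.2360, 0.3080]
t=3: π = [0.3088, 0.2128, 0.2144, 0.2640]
t=4: π = [0.2957, 0.2003, 0.2099, 0.2941]
t=5: π = [0.3008, 0.2019, 0.2168, 0.2804]
t=6: π = [0.2995, 0.2030, 0.2127, 0.2848]
t=7: π = [0.2995, 0.2019, 0.2144, 0.2841]
t=8: π = [0.2997, 0.2025, 0.2139, 0.2839]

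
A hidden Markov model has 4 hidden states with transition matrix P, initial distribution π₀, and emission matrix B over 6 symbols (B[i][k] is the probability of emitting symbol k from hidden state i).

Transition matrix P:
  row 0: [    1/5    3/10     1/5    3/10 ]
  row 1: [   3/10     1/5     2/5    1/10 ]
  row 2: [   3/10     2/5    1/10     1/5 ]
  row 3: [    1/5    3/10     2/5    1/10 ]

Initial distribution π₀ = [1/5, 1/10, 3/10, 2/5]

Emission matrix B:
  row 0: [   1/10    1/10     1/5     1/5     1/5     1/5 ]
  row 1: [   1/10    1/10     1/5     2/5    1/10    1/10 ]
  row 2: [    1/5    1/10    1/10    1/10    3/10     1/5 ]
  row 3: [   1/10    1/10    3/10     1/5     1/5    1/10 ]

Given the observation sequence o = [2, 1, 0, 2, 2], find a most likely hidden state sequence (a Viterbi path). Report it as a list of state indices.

path = [3, 1, 2, 0, 3]

t=0: δ = [4.000e-02, 2.000e-02, 3.000e-02, 1.200e-01]  (obs o_0=2)
t=1: δ = [2.400e-03, 3.600e-03, 4.800e-03, 1.200e-03]  ψ = [3, 3, 3, 0]  (obs o_1=1)
t=2: δ = [1.440e-04, 1.920e-04, 2.880e-04, 9.600e-05]  ψ = [2, 2, 1, 2]  (obs o_2=0)
t=3: δ = [1.728e-05, 2.304e-05, 7.680e-06, 1.728e-05]  ψ = [2, 2, 1, 2]  (obs o_3=2)
t=4: δ = [1.382e-06, 1.037e-06, 9.216e-07, 1.555e-06]  ψ = [1, 0, 1, 0]  (obs o_4=2)
backtrack: best end state = 3; path = [3, 1, 2, 0, 3]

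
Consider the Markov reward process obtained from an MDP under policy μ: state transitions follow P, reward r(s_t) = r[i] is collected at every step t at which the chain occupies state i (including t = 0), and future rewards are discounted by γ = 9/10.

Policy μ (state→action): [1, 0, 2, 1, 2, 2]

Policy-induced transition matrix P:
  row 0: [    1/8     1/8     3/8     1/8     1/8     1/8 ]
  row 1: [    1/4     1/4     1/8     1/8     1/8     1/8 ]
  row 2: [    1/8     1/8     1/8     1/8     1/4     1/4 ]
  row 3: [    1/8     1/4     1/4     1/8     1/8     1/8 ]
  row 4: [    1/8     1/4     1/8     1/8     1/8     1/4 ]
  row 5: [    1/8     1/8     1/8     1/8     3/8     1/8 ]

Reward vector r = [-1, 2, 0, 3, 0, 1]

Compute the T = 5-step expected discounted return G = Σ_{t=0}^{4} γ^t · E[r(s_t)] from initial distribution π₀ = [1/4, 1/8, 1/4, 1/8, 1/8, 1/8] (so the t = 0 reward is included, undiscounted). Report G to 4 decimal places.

G = 2.8730

t=0: π = [0.2500, 0.1250, 0.2500, 0.1250, 0.1250, 0.1250], E[r] = 0.5000, γ^t·E[r] = 0.500000, running G = 0.500000
t=1: π = [0.1406, 0.1719, 0.2031, 0.1250, 0.1875, 0.1719], E[r] = 0.7500, γ^t·E[r] = 0.675000, running G = 1.175000
t=2: π = [0.1465, 0.1855, 0.1758, 0.1250, 0.1934, 0.1738], E[r] = 0.7734, γ^t·E[r] = 0.626484, running G = 1.801484
t=3: π = [0.1482, 0.1880, 0.1772, 0.1250, 0.1904, 0.1711], E[r] = 0.7739, γ^t·E[r] = 0.564192, running G = 2.365676
t=4: π = [0.1485, 0.1879, 0.1777, 0.1250, 0.1899, 0.1710], E[r] = 0.7733, γ^t·E[r] = 0.507372, running G = 2.873049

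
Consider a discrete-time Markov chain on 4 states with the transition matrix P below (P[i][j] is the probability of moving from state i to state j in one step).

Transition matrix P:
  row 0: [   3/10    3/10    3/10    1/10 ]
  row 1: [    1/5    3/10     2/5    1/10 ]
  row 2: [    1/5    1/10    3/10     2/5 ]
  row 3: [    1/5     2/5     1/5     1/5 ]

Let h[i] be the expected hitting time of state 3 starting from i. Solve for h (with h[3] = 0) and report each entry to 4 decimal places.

First-step conditioning: h[3] = 0; for i ≠ 3, h[i] = 1 + Σ_k P[i][k]·h[k].
  h[0] = 1 + 3/10·h[0] + 3/10·h[1] + 3/10·h[2]
  h[1] = 1 + 1/5·h[0] + 3/10·h[1] + 2/5·h[2]
  h[2] = 1 + 1/5·h[0] + 1/10·h[1] + 3/10·h[2]
Solving the 3×3 linear system over states ≠ 3 gives exactly h = [340/67, 330/67, 240/67, 0] (h[3] = 0 is the target).

h = [5.0746, 4.9254, 3.5821, 0.0000]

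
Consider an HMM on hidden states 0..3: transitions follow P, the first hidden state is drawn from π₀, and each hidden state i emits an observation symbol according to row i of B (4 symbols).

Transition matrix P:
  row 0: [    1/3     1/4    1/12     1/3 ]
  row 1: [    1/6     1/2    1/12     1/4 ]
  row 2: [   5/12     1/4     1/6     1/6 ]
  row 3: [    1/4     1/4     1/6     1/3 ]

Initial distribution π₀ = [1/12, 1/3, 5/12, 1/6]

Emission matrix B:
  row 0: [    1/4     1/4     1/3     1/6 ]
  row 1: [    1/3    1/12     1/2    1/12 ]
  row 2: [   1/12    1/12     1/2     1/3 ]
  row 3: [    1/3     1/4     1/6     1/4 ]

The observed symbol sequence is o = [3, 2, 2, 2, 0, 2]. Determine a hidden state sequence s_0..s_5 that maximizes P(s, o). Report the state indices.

path = [2, 1, 1, 1, 1, 1]

t=0: δ = [1.389e-02, 2.778e-02, 1.389e-01, 4.167e-02]  (obs o_0=3)
t=1: δ = [1.929e-02, 1.736e-02, 1.157e-02, 3.858e-03]  ψ = [2, 2, 2, 2]  (obs o_1=2)
t=2: δ = [2.143e-03, 4.340e-03, 9.645e-04, 1.072e-03]  ψ = [0, 1, 2, 0]  (obs o_2=2)
t=3: δ = [2.411e-04, 1.085e-03, 1.808e-04, 1.808e-04]  ψ = [1, 1, 1, 1]  (obs o_3=2)
t=4: δ = [4.521e-05, 1.808e-04, 7.535e-06, 9.042e-05]  ψ = [1, 1, 1, 1]  (obs o_4=0)
t=5: δ = [1.005e-05, 4.521e-05, 7.535e-06, 7.535e-06]  ψ = [1, 1, 1, 1]  (obs o_5=2)
backtrack: best end state = 1; path = [2, 1, 1, 1, 1, 1]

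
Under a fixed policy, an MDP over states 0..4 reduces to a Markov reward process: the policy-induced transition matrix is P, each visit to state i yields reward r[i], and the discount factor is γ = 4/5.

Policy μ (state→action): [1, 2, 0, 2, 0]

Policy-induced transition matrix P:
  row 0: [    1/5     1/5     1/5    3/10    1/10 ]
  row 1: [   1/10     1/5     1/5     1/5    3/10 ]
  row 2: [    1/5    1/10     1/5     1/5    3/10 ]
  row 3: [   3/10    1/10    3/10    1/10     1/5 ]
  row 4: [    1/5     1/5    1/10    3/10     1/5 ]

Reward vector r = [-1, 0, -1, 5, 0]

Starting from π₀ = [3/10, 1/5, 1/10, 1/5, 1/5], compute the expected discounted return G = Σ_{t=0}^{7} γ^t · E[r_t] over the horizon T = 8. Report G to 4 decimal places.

t=0: π = [0.3000, 0.2000, 0.1000, 0.2000, 0.2000], E[r] = 0.6000, γ^t·E[r] = 0.600000, running G = 0.600000
t=1: π = [0.2000, 0.1700, 0.2000, 0.2300, 0.2000], E[r] = 0.7500, γ^t·E[r] = 0.600000, running G = 1.200000
t=2: π = [0.2060, 0.1570, 0.2030, 0.2170, 0.2170], E[r] = 0.6760, γ^t·E[r] = 0.432640, running G = 1.632640
t=3: π = [0.2060, 0.1580, 0.2000, 0.2206, 0.2154], E[r] = 0.6970, γ^t·E[r] = 0.356864, running G = 1.989504
t=4: π = [0.2063, 0.1579, 0.2005, 0.2201, 0.2152], E[r] = 0.6936, γ^t·E[r] = 0.284107, running G = 2.273611
t=5: π = [0.2062, 0.1579, 0.2005, 0.2201, 0.2152], E[r] = 0.6940, γ^t·E[r] = 0.227406, running G = 2.501017
t=6: π = [0.2062, 0.1579, 0.2005, 0.2201, 0.2152], E[r] = 0.6939, γ^t·E[r] = 0.181911, running G = 2.682928
t=7: π = [0.2062, 0.1579, 0.2005, 0.2201, 0.2152], E[r] = 0.6939, γ^t·E[r] = 0.145531, running G = 2.828459

G = 2.8285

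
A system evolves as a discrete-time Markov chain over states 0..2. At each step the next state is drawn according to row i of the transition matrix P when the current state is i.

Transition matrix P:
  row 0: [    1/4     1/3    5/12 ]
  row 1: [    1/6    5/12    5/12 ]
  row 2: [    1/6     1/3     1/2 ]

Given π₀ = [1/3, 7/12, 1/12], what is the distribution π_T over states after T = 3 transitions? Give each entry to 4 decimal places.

π = [0.1819, 0.3638, 0.4543]

t=0: π = [0.3333, 0.5833, 0.0833]
t=1: π = [0.1944, 0.3819, 0.4236]
t=2: π = [0.1829, 0.3652, 0.4520]
t=3: π = [0.1819, 0.3638, 0.4543]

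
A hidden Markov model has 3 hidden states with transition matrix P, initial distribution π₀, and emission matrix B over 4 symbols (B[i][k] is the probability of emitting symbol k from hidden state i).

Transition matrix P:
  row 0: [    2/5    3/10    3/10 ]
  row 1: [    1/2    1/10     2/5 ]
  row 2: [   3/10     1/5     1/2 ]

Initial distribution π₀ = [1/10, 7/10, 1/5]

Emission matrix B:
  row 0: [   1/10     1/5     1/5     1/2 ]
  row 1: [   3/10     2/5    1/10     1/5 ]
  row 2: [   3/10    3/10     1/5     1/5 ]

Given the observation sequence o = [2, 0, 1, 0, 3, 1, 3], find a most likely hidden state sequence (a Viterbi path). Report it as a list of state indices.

t=0: δ = [2.000e-02, 7.000e-02, 4.000e-02]  (obs o_0=2)
t=1: δ = [3.500e-03, 2.400e-03, 8.400e-03]  ψ = [1, 2, 1]  (obs o_1=0)
t=2: δ = [5.040e-04, 6.720e-04, 1.260e-03]  ψ = [2, 2, 2]  (obs o_2=1)
t=3: δ = [3.780e-05, 7.560e-05, 1.890e-04]  ψ = [2, 2, 2]  (obs o_3=0)
t=4: δ = [2.835e-05, 7.560e-06, 1.890e-05]  ψ = [2, 2, 2]  (obs o_4=3)
t=5: δ = [2.268e-06, 3.402e-06, 2.835e-06]  ψ = [0, 0, 2]  (obs o_5=1)
t=6: δ = [8.505e-07, 1.361e-07, 2.835e-07]  ψ = [1, 0, 2]  (obs o_6=3)
backtrack: best end state = 0; path = [1, 2, 2, 2, 0, 1, 0]

path = [1, 2, 2, 2, 0, 1, 0]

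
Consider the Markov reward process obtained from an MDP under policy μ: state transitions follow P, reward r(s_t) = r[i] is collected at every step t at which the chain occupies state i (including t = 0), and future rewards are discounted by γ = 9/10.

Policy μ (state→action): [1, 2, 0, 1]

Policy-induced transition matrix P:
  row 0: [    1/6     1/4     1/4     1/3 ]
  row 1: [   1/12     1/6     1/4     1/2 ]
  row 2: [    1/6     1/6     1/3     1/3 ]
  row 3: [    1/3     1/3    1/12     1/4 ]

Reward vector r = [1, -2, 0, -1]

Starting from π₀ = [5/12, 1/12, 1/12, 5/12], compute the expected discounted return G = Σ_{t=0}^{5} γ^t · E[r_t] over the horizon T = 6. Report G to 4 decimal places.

G = -2.4710

t=0: π = [0.4167, 0.0833, 0.0833, 0.4167], E[r] = -0.1667, γ^t·E[r] = -0.166667, running G = -0.166667
t=1: π = [0.2292, 0.2708, 0.1875, 0.3125], E[r] = -0.6250, γ^t·E[r] = -0.562500, running G = -0.729167
t=2: π = [0.1962, 0.2378, 0.2135, 0.3524], E[r] = -0.6319, γ^t·E[r] = -0.511875, running G = -1.241042
t=3: π = [0.2056, 0.2418, 0.2091, 0.3436], E[r] = -0.6215, γ^t·E[r] = -0.453094, running G = -1.694135
t=4: π = [0.2038, 0.2411, 0.2102, 0.3450], E[r] = -0.6233, γ^t·E[r] = -0.408971, running G = -2.103106
t=5: π = [0.2041, 0.2411, 0.2100, 0.3448], E[r] = -0.6230, γ^t·E[r] = -0.367864, running G = -2.470970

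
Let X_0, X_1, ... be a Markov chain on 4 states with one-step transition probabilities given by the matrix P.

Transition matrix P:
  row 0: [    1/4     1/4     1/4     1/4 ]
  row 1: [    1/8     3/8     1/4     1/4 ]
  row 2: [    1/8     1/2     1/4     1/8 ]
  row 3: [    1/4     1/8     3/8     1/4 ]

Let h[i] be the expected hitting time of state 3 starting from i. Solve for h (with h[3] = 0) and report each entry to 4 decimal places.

h = [4.5714, 4.5714, 5.1429, 0.0000]

First-step conditioning: h[3] = 0; for i ≠ 3, h[i] = 1 + Σ_k P[i][k]·h[k].
  h[0] = 1 + 1/4·h[0] + 1/4·h[1] + 1/4·h[2]
  h[1] = 1 + 1/8·h[0] + 3/8·h[1] + 1/4·h[2]
  h[2] = 1 + 1/8·h[0] + 1/2·h[1] + 1/4·h[2]
Solving the 3×3 linear system over states ≠ 3 gives exactly h = [32/7, 32/7, 36/7, 0] (h[3] = 0 is the target).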